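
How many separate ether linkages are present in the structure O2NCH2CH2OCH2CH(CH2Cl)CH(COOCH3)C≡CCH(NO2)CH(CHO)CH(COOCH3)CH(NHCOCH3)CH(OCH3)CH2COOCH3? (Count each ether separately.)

2

Taking each segment in turn:
  O2NCH2: –NO2 on carbon → nitro group.
  CH2OCH2: C–O–C with sp³ carbons on both sides and no adjacent C=O → ether.
  CH(CH2Cl): pendant –CH2X: halogen on sp³ carbon → alkyl halide.
  CH(COOCH3): pendant –COOCH3: carbonyl C bonded to C and –OCH3 → ester.
  C≡C: C≡C triple bond → alkyne.
  CH(NO2): –NO2 on an sp³ carbon → nitro (the N=O is not a carbonyl).
  CH(CHO): pendant –CHO: carbonyl C bonded to C and H → aldehyde.
  CH(COOCH3): pendant –COOCH3: carbonyl C bonded to C and –OCH3 → ester.
  CH(NHCOCH3): pendant –NHC(=O)CH3: N bonded to a carbonyl → amide (not amine).
  CH(OCH3): pendant –OCH3: C–O–C with sp³ C, no adjacent C=O → ether.
  COOCH3: –C(=O)OCH3: carbonyl C bonded to C and to –OCH3 → ester (not ketone + ether).
Ether appears at: CH2OCH2, CH(OCH3) → 2.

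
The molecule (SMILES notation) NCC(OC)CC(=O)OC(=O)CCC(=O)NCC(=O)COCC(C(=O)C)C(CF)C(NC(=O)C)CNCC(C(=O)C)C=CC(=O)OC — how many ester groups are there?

1

–NH2 on an sp³ carbon with no adjacent C=O → amine.
pendant –OCH3: C–O–C with sp³ C, no adjacent C=O → ether.
two acyl groups sharing one oxygen, –C(=O)–O–C(=O)– → anhydride.
–C(=O)–N– linkage → amide (the N is not an amine).
–C(=O)– with carbon on both sides → ketone.
C–O–C with sp³ carbons on both sides and no adjacent C=O → ether.
pendant –COCH3: carbonyl C bonded to two carbons → ketone.
pendant –CH2X: halogen on sp³ carbon → alkyl halide.
pendant –NHC(=O)CH3: N bonded to a carbonyl → amide (not amine).
C–N–C with sp³ carbons and no adjacent C=O → amine (secondary).
pendant –COCH3: carbonyl C bonded to two carbons → ketone.
C=C double bond → alkene.
–C(=O)OCH3: carbonyl C bonded to C and to –OCH3 → ester (not ketone + ether).
Ester appears at: COOCH3 → 1.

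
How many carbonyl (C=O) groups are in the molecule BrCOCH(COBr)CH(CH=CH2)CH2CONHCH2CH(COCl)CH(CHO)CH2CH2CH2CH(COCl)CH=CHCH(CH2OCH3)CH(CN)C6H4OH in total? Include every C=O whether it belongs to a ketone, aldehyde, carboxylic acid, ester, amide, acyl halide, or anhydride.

6

BrCO: acyl halide, 1 C=O (running total 1).
CH(COBr): acyl halide, 1 C=O (running total 2).
CH2CONHCH2: amide, 1 C=O (running total 3).
CH(COCl): acyl halide, 1 C=O (running total 4).
CH(CHO): aldehyde, 1 C=O (running total 5).
CH(COCl): acyl halide, 1 C=O (running total 6).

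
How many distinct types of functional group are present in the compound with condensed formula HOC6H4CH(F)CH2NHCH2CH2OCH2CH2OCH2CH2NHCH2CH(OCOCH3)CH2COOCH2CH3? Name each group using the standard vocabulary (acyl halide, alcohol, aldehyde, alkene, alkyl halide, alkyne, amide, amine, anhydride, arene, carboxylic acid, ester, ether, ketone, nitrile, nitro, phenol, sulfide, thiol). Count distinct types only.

6

–OH attached directly to an aromatic ring → phenol (not alcohol); the ring itself is an arene.
halogen on an sp³ carbon → alkyl halide.
C–N–C with sp³ carbons and no adjacent C=O → amine (secondary).
C–O–C with sp³ carbons on both sides and no adjacent C=O → ether.
C–O–C with sp³ carbons on both sides and no adjacent C=O → ether.
C–N–C with sp³ carbons and no adjacent C=O → amine (secondary).
pendant –OC(=O)CH3: an acyloxy group → ester.
–C(=O)–O–C with C on the carbonyl side → ester.
Distinct types present: alkyl halide, amine, arene, ester, ether, phenol.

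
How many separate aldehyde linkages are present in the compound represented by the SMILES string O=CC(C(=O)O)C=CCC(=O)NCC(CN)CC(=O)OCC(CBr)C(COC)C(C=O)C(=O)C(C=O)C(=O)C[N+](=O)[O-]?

Reading the structure from left to right:
  OHC: terminal –CHO: carbonyl C bonded to H and C → aldehyde.
  CH(COOH): pendant –COOH: carbonyl C bonded to C and –OH → carboxylic acid.
  CH=CH: C=C double bond → alkene.
  CH2CONHCH2: –C(=O)–N– linkage → amide (the N is not an amine).
  CH(CH2NH2): pendant –CH2NH2: N on sp³ C, no adjacent C=O → amine.
  CH2COOCH2: –C(=O)–O–C with C on the carbonyl side → ester.
  CH(CH2Br): pendant –CH2X: halogen on sp³ carbon → alkyl halide.
  CH(CH2OCH3): pendant –CH2OCH3: C–O–C linkage → ether.
  CH(CHO): pendant –CHO: carbonyl C bonded to C and H → aldehyde.
  CO: –C(=O)– with carbon on both sides → ketone.
  CH(CHO): pendant –CHO: carbonyl C bonded to C and H → aldehyde.
  CO: –C(=O)– with carbon on both sides → ketone.
  CH2NO2: –NO2 on carbon → nitro group.
Aldehyde appears at: OHC, CH(CHO), CH(CHO) → 3.

3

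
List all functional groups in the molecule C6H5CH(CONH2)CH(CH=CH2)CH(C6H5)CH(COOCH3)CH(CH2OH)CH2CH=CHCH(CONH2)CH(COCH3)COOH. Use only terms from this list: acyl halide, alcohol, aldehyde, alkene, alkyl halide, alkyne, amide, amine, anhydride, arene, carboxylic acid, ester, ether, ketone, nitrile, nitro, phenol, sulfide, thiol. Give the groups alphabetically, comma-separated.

alcohol, alkene, amide, arene, carboxylic acid, ester, ketone

Working along the chain:
  C6H5: C6H5– phenyl ring → arene.
  CH(CONH2): pendant –CONH2: carbonyl C bonded to C and N → amide.
  CH(CH=CH2): pendant –CH=CH2: C=C double bond → alkene.
  CH(C6H5): pendant –C6H5: benzene ring → arene.
  CH(COOCH3): pendant –COOCH3: carbonyl C bonded to C and –OCH3 → ester.
  CH(CH2OH): pendant –CH2OH on an sp³ backbone C → alcohol.
  CH=CH: C=C double bond → alkene.
  CH(CONH2): pendant –CONH2: carbonyl C bonded to C and N → amide.
  CH(COCH3): pendant –COCH3: carbonyl C bonded to two carbons → ketone.
  COOH: –COOH: carbonyl C bonded to –OH and C → carboxylic acid (the –OH is not a separate alcohol).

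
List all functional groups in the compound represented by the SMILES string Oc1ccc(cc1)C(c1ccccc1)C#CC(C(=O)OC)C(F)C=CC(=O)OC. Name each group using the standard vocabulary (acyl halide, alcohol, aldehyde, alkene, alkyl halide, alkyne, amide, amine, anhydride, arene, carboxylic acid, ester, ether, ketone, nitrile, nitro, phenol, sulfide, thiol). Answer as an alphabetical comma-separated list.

–OH attached directly to an aromatic ring → phenol (not alcohol); the ring itself is an arene.
pendant –C6H5: benzene ring → arene.
C≡C triple bond → alkyne.
pendant –COOCH3: carbonyl C bonded to C and –OCH3 → ester.
halogen on an sp³ carbon → alkyl halide.
C=C double bond → alkene.
–C(=O)OCH3: carbonyl C bonded to C and to –OCH3 → ester (not ketone + ether).

alkene, alkyl halide, alkyne, arene, ester, phenol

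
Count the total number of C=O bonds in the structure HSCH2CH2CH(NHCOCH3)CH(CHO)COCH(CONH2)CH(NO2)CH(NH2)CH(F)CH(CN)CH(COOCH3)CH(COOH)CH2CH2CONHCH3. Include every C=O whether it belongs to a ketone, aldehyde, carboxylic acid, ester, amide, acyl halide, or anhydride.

7

CH(NHCOCH3): amide, 1 C=O (running total 1).
CH(CHO): aldehyde, 1 C=O (running total 2).
CO: ketone, 1 C=O (running total 3).
CH(CONH2): amide, 1 C=O (running total 4).
CH(COOCH3): ester, 1 C=O (running total 5).
CH(COOH): carboxylic acid, 1 C=O (running total 6).
CONHCH3: amide, 1 C=O (running total 7).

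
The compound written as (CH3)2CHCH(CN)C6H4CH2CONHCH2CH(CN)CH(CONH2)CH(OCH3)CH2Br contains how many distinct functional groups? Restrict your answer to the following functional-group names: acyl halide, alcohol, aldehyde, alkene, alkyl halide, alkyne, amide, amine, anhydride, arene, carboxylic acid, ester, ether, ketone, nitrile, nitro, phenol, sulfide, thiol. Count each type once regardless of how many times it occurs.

5

Taking each segment in turn:
  CH(CN): pendant –C≡N: nitrile.
  C6H4: para-disubstituted benzene ring → arene.
  CH2CONHCH2: –C(=O)–N– linkage → amide (the N is not an amine).
  CH(CN): pendant –C≡N: nitrile.
  CH(CONH2): pendant –CONH2: carbonyl C bonded to C and N → amide.
  CH(OCH3): pendant –OCH3: C–O–C with sp³ C, no adjacent C=O → ether.
  CH2Br: halogen on an sp³ carbon → alkyl halide.
Distinct types present: alkyl halide, amide, arene, ether, nitrile.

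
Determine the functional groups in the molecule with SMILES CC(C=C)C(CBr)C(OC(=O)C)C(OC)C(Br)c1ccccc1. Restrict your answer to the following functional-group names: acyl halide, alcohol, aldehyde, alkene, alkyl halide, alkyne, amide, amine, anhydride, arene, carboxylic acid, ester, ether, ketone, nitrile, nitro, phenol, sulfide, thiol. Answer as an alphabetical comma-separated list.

alkene, alkyl halide, arene, ester, ether

pendant –CH=CH2: C=C double bond → alkene.
pendant –CH2X: halogen on sp³ carbon → alkyl halide.
pendant –OC(=O)CH3: an acyloxy group → ester.
pendant –OCH3: C–O–C with sp³ C, no adjacent C=O → ether.
halogen on an sp³ carbon → alkyl halide.
–C6H5 phenyl ring → arene.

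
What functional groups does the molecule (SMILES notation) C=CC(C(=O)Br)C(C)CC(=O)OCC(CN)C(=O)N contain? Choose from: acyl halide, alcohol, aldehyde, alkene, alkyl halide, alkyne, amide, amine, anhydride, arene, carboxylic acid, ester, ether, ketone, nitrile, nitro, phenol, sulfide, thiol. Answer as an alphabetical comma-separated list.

C=C double bond → alkene.
pendant –C(=O)X: carbonyl C bonded to C and halogen → acyl halide.
–C(=O)–O–C with C on the carbonyl side → ester.
pendant –CH2NH2: N on sp³ C, no adjacent C=O → amine.
–C(=O)NH2: carbonyl C bonded to C and to N → amide (the N is not a separate amine).

acyl halide, alkene, amide, amine, ester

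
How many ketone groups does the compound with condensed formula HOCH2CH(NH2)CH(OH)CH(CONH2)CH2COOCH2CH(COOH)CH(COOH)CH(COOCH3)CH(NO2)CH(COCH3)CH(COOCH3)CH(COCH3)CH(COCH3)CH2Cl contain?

3

HO– on an sp³ carbon → alcohol.
–NH2 on an sp³ carbon with no adjacent C=O → amine.
–OH on an sp³ carbon → alcohol (secondary).
pendant –CONH2: carbonyl C bonded to C and N → amide.
–C(=O)–O–C with C on the carbonyl side → ester.
pendant –COOH: carbonyl C bonded to C and –OH → carboxylic acid.
pendant –COOH: carbonyl C bonded to C and –OH → carboxylic acid.
pendant –COOCH3: carbonyl C bonded to C and –OCH3 → ester.
–NO2 on an sp³ carbon → nitro (the N=O is not a carbonyl).
pendant –COCH3: carbonyl C bonded to two carbons → ketone.
pendant –COOCH3: carbonyl C bonded to C and –OCH3 → ester.
pendant –COCH3: carbonyl C bonded to two carbons → ketone.
pendant –COCH3: carbonyl C bonded to two carbons → ketone.
halogen on an sp³ carbon → alkyl halide.
Ketone appears at: CH(COCH3), CH(COCH3), CH(COCH3) → 3.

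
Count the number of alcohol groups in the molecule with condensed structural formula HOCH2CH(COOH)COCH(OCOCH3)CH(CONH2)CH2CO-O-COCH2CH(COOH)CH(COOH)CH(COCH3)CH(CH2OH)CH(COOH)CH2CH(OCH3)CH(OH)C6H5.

3

Reading the structure from left to right:
  HOCH2: HO– on an sp³ carbon → alcohol.
  CH(COOH): pendant –COOH: carbonyl C bonded to C and –OH → carboxylic acid.
  CO: –C(=O)– with carbon on both sides → ketone.
  CH(OCOCH3): pendant –OC(=O)CH3: an acyloxy group → ester.
  CH(CONH2): pendant –CONH2: carbonyl C bonded to C and N → amide.
  CH2CO-O-COCH2: two acyl groups sharing one oxygen, –C(=O)–O–C(=O)– → anhydride.
  CH(COOH): pendant –COOH: carbonyl C bonded to C and –OH → carboxylic acid.
  CH(COOH): pendant –COOH: carbonyl C bonded to C and –OH → carboxylic acid.
  CH(COCH3): pendant –COCH3: carbonyl C bonded to two carbons → ketone.
  CH(CH2OH): pendant –CH2OH on an sp³ backbone C → alcohol.
  CH(COOH): pendant –COOH: carbonyl C bonded to C and –OH → carboxylic acid.
  CH(OCH3): pendant –OCH3: C–O–C with sp³ C, no adjacent C=O → ether.
  CH(OH): –OH on an sp³ carbon → alcohol (secondary).
  C6H5: –C6H5 phenyl ring → arene.
Alcohol appears at: HOCH2, CH(CH2OH), CH(OH) → 3.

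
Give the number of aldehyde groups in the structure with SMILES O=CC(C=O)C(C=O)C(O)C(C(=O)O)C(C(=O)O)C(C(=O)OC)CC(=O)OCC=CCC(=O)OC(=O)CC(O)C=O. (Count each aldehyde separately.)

4

Taking each segment in turn:
  OHC: terminal –CHO: carbonyl C bonded to H and C → aldehyde.
  CH(CHO): pendant –CHO: carbonyl C bonded to C and H → aldehyde.
  CH(CHO): pendant –CHO: carbonyl C bonded to C and H → aldehyde.
  CH(OH): –OH on an sp³ carbon → alcohol (secondary).
  CH(COOH): pendant –COOH: carbonyl C bonded to C and –OH → carboxylic acid.
  CH(COOH): pendant –COOH: carbonyl C bonded to C and –OH → carboxylic acid.
  CH(COOCH3): pendant –COOCH3: carbonyl C bonded to C and –OCH3 → ester.
  CH2COOCH2: –C(=O)–O–C with C on the carbonyl side → ester.
  CH=CH: C=C double bond → alkene.
  CH2CO-O-COCH2: two acyl groups sharing one oxygen, –C(=O)–O–C(=O)– → anhydride.
  CH(OH): –OH on an sp³ carbon → alcohol (secondary).
  CHO: terminal –CHO: carbonyl C bonded to H and C → aldehyde.
Aldehyde appears at: OHC, CH(CHO), CH(CHO), CHO → 4.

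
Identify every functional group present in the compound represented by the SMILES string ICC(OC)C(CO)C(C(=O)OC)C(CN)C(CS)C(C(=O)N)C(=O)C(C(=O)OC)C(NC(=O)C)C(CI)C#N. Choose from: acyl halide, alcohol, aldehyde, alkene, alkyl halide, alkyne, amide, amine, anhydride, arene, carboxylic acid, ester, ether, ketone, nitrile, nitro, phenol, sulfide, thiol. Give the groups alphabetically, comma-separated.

alcohol, alkyl halide, amide, amine, ester, ether, ketone, nitrile, thiol

Taking each segment in turn:
  ICH2: halogen on an sp³ carbon → alkyl halide.
  CH(OCH3): pendant –OCH3: C–O–C with sp³ C, no adjacent C=O → ether.
  CH(CH2OH): pendant –CH2OH on an sp³ backbone C → alcohol.
  CH(COOCH3): pendant –COOCH3: carbonyl C bonded to C and –OCH3 → ester.
  CH(CH2NH2): pendant –CH2NH2: N on sp³ C, no adjacent C=O → amine.
  CH(CH2SH): pendant –CH2SH → thiol.
  CH(CONH2): pendant –CONH2: carbonyl C bonded to C and N → amide.
  CO: –C(=O)– with carbon on both sides → ketone.
  CH(COOCH3): pendant –COOCH3: carbonyl C bonded to C and –OCH3 → ester.
  CH(NHCOCH3): pendant –NHC(=O)CH3: N bonded to a carbonyl → amide (not amine).
  CH(CH2I): pendant –CH2X: halogen on sp³ carbon → alkyl halide.
  CN: –C≡N: carbon triple-bonded to nitrogen → nitrile.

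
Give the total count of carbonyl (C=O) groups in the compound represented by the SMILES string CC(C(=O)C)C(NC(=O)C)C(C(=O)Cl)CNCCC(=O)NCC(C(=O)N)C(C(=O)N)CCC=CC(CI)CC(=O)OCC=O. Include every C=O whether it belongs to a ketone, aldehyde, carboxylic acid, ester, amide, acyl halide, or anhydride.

CH(COCH3): ketone, 1 C=O (running total 1).
CH(NHCOCH3): amide, 1 C=O (running total 2).
CH(COCl): acyl halide, 1 C=O (running total 3).
CH2CONHCH2: amide, 1 C=O (running total 4).
CH(CONH2): amide, 1 C=O (running total 5).
CH(CONH2): amide, 1 C=O (running total 6).
CH2COOCH2: ester, 1 C=O (running total 7).
CHO: aldehyde, 1 C=O (running total 8).

8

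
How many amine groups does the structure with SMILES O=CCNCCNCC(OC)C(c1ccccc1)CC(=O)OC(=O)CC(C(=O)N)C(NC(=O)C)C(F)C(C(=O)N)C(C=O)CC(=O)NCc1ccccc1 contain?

Working along the chain:
  OHC: terminal –CHO: carbonyl C bonded to H and C → aldehyde.
  CH2NHCH2: C–N–C with sp³ carbons and no adjacent C=O → amine (secondary).
  CH2NHCH2: C–N–C with sp³ carbons and no adjacent C=O → amine (secondary).
  CH(OCH3): pendant –OCH3: C–O–C with sp³ C, no adjacent C=O → ether.
  CH(C6H5): pendant –C6H5: benzene ring → arene.
  CH2CO-O-COCH2: two acyl groups sharing one oxygen, –C(=O)–O–C(=O)– → anhydride.
  CH(CONH2): pendant –CONH2: carbonyl C bonded to C and N → amide.
  CH(NHCOCH3): pendant –NHC(=O)CH3: N bonded to a carbonyl → amide (not amine).
  CH(F): halogen on an sp³ carbon → alkyl halide.
  CH(CONH2): pendant –CONH2: carbonyl C bonded to C and N → amide.
  CH(CHO): pendant –CHO: carbonyl C bonded to C and H → aldehyde.
  CH2CONHCH2: –C(=O)–N– linkage → amide (the N is not an amine).
  C6H5: –C6H5 phenyl ring → arene.
Amine appears at: CH2NHCH2, CH2NHCH2 → 2.

2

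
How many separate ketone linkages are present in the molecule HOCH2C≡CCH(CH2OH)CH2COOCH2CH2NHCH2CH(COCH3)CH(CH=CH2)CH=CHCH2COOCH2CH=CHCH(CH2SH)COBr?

1

HO– on an sp³ carbon → alcohol.
C≡C triple bond → alkyne.
pendant –CH2OH on an sp³ backbone C → alcohol.
–C(=O)–O–C with C on the carbonyl side → ester.
C–N–C with sp³ carbons and no adjacent C=O → amine (secondary).
pendant –COCH3: carbonyl C bonded to two carbons → ketone.
pendant –CH=CH2: C=C double bond → alkene.
C=C double bond → alkene.
–C(=O)–O–C with C on the carbonyl side → ester.
C=C double bond → alkene.
pendant –CH2SH → thiol.
–C(=O)Br: carbonyl C bonded to C and to a halogen → acyl halide (not alkyl halide).
Ketone appears at: CH(COCH3) → 1.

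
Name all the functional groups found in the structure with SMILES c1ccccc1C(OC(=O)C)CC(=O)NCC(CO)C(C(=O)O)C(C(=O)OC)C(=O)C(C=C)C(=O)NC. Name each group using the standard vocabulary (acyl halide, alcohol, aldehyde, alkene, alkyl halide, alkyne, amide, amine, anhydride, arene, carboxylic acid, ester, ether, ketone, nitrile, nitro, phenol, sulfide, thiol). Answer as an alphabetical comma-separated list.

alcohol, alkene, amide, arene, carboxylic acid, ester, ketone

Working along the chain:
  C6H5: C6H5– phenyl ring → arene.
  CH(OCOCH3): pendant –OC(=O)CH3: an acyloxy group → ester.
  CH2CONHCH2: –C(=O)–N– linkage → amide (the N is not an amine).
  CH(CH2OH): pendant –CH2OH on an sp³ backbone C → alcohol.
  CH(COOH): pendant –COOH: carbonyl C bonded to C and –OH → carboxylic acid.
  CH(COOCH3): pendant –COOCH3: carbonyl C bonded to C and –OCH3 → ester.
  CO: –C(=O)– with carbon on both sides → ketone.
  CH(CH=CH2): pendant –CH=CH2: C=C double bond → alkene.
  CONHCH3: –C(=O)NHCH3: carbonyl C bonded to C and to N → amide (the N is not an amine).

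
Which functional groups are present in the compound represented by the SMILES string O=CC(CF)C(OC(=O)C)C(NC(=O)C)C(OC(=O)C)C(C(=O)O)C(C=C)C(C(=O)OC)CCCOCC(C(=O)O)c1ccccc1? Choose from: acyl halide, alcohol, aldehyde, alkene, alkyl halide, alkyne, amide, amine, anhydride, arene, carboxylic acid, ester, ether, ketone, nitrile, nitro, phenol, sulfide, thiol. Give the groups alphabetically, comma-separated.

aldehyde, alkene, alkyl halide, amide, arene, carboxylic acid, ester, ether

terminal –CHO: carbonyl C bonded to H and C → aldehyde.
pendant –CH2X: halogen on sp³ carbon → alkyl halide.
pendant –OC(=O)CH3: an acyloxy group → ester.
pendant –NHC(=O)CH3: N bonded to a carbonyl → amide (not amine).
pendant –OC(=O)CH3: an acyloxy group → ester.
pendant –COOH: carbonyl C bonded to C and –OH → carboxylic acid.
pendant –CH=CH2: C=C double bond → alkene.
pendant –COOCH3: carbonyl C bonded to C and –OCH3 → ester.
C–O–C with sp³ carbons on both sides and no adjacent C=O → ether.
pendant –COOH: carbonyl C bonded to C and –OH → carboxylic acid.
–C6H5 phenyl ring → arene.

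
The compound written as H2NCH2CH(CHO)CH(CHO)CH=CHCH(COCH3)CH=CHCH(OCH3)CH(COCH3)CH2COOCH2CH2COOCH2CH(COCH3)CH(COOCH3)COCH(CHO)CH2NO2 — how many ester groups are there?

3

Taking each segment in turn:
  H2NCH2: –NH2 on an sp³ carbon with no adjacent C=O → amine.
  CH(CHO): pendant –CHO: carbonyl C bonded to C and H → aldehyde.
  CH(CHO): pendant –CHO: carbonyl C bonded to C and H → aldehyde.
  CH=CH: C=C double bond → alkene.
  CH(COCH3): pendant –COCH3: carbonyl C bonded to two carbons → ketone.
  CH=CH: C=C double bond → alkene.
  CH(OCH3): pendant –OCH3: C–O–C with sp³ C, no adjacent C=O → ether.
  CH(COCH3): pendant –COCH3: carbonyl C bonded to two carbons → ketone.
  CH2COOCH2: –C(=O)–O–C with C on the carbonyl side → ester.
  CH2COOCH2: –C(=O)–O–C with C on the carbonyl side → ester.
  CH(COCH3): pendant –COCH3: carbonyl C bonded to two carbons → ketone.
  CH(COOCH3): pendant –COOCH3: carbonyl C bonded to C and –OCH3 → ester.
  CO: –C(=O)– with carbon on both sides → ketone.
  CH(CHO): pendant –CHO: carbonyl C bonded to C and H → aldehyde.
  CH2NO2: –NO2 on carbon → nitro group.
Ester appears at: CH2COOCH2, CH2COOCH2, CH(COOCH3) → 3.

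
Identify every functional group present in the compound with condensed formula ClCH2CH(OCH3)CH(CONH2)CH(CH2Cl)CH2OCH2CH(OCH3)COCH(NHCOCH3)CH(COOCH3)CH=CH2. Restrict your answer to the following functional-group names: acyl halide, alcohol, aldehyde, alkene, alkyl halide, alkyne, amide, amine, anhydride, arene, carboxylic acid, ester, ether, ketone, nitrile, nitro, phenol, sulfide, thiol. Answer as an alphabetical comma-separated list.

Taking each segment in turn:
  ClCH2: halogen on an sp³ carbon → alkyl halide.
  CH(OCH3): pendant –OCH3: C–O–C with sp³ C, no adjacent C=O → ether.
  CH(CONH2): pendant –CONH2: carbonyl C bonded to C and N → amide.
  CH(CH2Cl): pendant –CH2X: halogen on sp³ carbon → alkyl halide.
  CH2OCH2: C–O–C with sp³ carbons on both sides and no adjacent C=O → ether.
  CH(OCH3): pendant –OCH3: C–O–C with sp³ C, no adjacent C=O → ether.
  CO: –C(=O)– with carbon on both sides → ketone.
  CH(NHCOCH3): pendant –NHC(=O)CH3: N bonded to a carbonyl → amide (not amine).
  CH(COOCH3): pendant –COOCH3: carbonyl C bonded to C and –OCH3 → ester.
  CH=CH2: C=C double bond → alkene.

alkene, alkyl halide, amide, ester, ether, ketone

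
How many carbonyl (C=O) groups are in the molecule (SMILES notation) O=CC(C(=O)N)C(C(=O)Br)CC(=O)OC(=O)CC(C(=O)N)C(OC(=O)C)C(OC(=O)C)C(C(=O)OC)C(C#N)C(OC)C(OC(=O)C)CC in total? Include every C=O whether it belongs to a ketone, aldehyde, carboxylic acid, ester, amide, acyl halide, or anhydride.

OHC: aldehyde, 1 C=O (running total 1).
CH(CONH2): amide, 1 C=O (running total 2).
CH(COBr): acyl halide, 1 C=O (running total 3).
CH2CO-O-COCH2: anhydride, 2 C=O (running total 5).
CH(CONH2): amide, 1 C=O (running total 6).
CH(OCOCH3): ester, 1 C=O (running total 7).
CH(OCOCH3): ester, 1 C=O (running total 8).
CH(COOCH3): ester, 1 C=O (running total 9).
CH(OCOCH3): ester, 1 C=O (running total 10).

10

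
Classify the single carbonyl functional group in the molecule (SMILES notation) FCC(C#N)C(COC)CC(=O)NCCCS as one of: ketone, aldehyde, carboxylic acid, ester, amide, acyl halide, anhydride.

amide

The carbonyl is in the CH2CONHCH2 segment: –C(=O)–N– linkage → amide (the N is not an amine).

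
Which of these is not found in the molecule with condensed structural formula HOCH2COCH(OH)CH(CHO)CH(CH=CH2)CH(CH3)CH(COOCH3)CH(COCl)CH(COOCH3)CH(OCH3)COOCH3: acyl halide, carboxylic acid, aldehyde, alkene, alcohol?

acyl halide: present (CH(COCl) — pendant –C(=O)X: carbonyl C bonded to C and halogen → acyl halide).
aldehyde: present (CH(CHO) — pendant –CHO: carbonyl C bonded to C and H → aldehyde).
alkene: present (CH(CH=CH2) — pendant –CH=CH2: C=C double bond → alkene).
alcohol: present (HOCH2 — HO– on an sp³ carbon → alcohol).
carboxylic acid: absent. In each of CH(COOCH3) and COOCH3, the acyl oxygen is bonded to carbon (–O–C), not to H, so this is an ester.

carboxylic acid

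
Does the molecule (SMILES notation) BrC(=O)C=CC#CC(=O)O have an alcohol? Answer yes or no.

no

Reading the structure from left to right:
  BrCO: –C(=O)Br: carbonyl C bonded to C and to a halogen → acyl halide (not alkyl halide).
  CH=CH: C=C double bond → alkene.
  C≡C: C≡C triple bond → alkyne.
  COOH: –COOH: carbonyl C bonded to –OH and C → carboxylic acid (the –OH is not a separate alcohol).
In COOH, the –OH sits on a carbonyl carbon, making it part of a carboxylic acid, not an alcohol.
The groups actually present are: acyl halide, alkene, alkyne, carboxylic acid.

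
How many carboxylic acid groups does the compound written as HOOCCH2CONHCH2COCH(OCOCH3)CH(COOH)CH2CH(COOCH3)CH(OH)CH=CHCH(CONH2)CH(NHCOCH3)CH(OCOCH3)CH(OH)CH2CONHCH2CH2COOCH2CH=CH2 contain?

Reading the structure from left to right:
  HOOC: –COOH: carbonyl C bonded to –OH and C → carboxylic acid (the –OH is not a separate alcohol).
  CH2CONHCH2: –C(=O)–N– linkage → amide (the N is not an amine).
  CO: –C(=O)– with carbon on both sides → ketone.
  CH(OCOCH3): pendant –OC(=O)CH3: an acyloxy group → ester.
  CH(COOH): pendant –COOH: carbonyl C bonded to C and –OH → carboxylic acid.
  CH(COOCH3): pendant –COOCH3: carbonyl C bonded to C and –OCH3 → ester.
  CH(OH): –OH on an sp³ carbon → alcohol (secondary).
  CH=CH: C=C double bond → alkene.
  CH(CONH2): pendant –CONH2: carbonyl C bonded to C and N → amide.
  CH(NHCOCH3): pendant –NHC(=O)CH3: N bonded to a carbonyl → amide (not amine).
  CH(OCOCH3): pendant –OC(=O)CH3: an acyloxy group → ester.
  CH(OH): –OH on an sp³ carbon → alcohol (secondary).
  CH2CONHCH2: –C(=O)–N– linkage → amide (the N is not an amine).
  CH2COOCH2: –C(=O)–O–C with C on the carbonyl side → ester.
  CH=CH2: C=C double bond → alkene.
Carboxylic acid appears at: HOOC, CH(COOH) → 2.

2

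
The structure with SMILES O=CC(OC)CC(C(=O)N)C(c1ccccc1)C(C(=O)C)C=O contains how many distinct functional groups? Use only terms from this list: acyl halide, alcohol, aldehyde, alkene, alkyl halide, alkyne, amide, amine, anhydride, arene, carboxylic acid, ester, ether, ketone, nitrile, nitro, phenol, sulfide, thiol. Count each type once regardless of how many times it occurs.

5

Working along the chain:
  OHC: terminal –CHO: carbonyl C bonded to H and C → aldehyde.
  CH(OCH3): pendant –OCH3: C–O–C with sp³ C, no adjacent C=O → ether.
  CH(CONH2): pendant –CONH2: carbonyl C bonded to C and N → amide.
  CH(C6H5): pendant –C6H5: benzene ring → arene.
  CH(COCH3): pendant –COCH3: carbonyl C bonded to two carbons → ketone.
  CHO: terminal –CHO: carbonyl C bonded to H and C → aldehyde.
Distinct types present: aldehyde, amide, arene, ether, ketone.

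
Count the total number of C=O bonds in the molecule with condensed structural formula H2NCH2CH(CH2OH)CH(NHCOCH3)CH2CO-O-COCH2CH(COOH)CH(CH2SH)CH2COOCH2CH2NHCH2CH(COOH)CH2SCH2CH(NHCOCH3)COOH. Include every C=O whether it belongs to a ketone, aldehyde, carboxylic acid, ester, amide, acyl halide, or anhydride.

CH(NHCOCH3): amide, 1 C=O (running total 1).
CH2CO-O-COCH2: anhydride, 2 C=O (running total 3).
CH(COOH): carboxylic acid, 1 C=O (running total 4).
CH2COOCH2: ester, 1 C=O (running total 5).
CH(COOH): carboxylic acid, 1 C=O (running total 6).
CH(NHCOCH3): amide, 1 C=O (running total 7).
COOH: carboxylic acid, 1 C=O (running total 8).

8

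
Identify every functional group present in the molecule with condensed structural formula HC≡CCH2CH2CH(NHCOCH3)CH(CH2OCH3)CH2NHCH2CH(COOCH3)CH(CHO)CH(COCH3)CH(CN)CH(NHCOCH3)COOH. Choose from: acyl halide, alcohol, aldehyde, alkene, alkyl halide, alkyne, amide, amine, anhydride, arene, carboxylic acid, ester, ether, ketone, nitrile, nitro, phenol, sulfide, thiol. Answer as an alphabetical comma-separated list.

aldehyde, alkyne, amide, amine, carboxylic acid, ester, ether, ketone, nitrile

Working along the chain:
  HC≡C: C≡C triple bond → alkyne.
  CH(NHCOCH3): pendant –NHC(=O)CH3: N bonded to a carbonyl → amide (not amine).
  CH(CH2OCH3): pendant –CH2OCH3: C–O–C linkage → ether.
  CH2NHCH2: C–N–C with sp³ carbons and no adjacent C=O → amine (secondary).
  CH(COOCH3): pendant –COOCH3: carbonyl C bonded to C and –OCH3 → ester.
  CH(CHO): pendant –CHO: carbonyl C bonded to C and H → aldehyde.
  CH(COCH3): pendant –COCH3: carbonyl C bonded to two carbons → ketone.
  CH(CN): pendant –C≡N: nitrile.
  CH(NHCOCH3): pendant –NHC(=O)CH3: N bonded to a carbonyl → amide (not amine).
  COOH: –COOH: carbonyl C bonded to –OH and C → carboxylic acid (the –OH is not a separate alcohol).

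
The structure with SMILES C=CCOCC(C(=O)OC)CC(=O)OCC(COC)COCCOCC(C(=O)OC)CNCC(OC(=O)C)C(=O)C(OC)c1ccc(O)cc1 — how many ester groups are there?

Working along the chain:
  CH2=CH: C=C double bond → alkene.
  CH2OCH2: C–O–C with sp³ carbons on both sides and no adjacent C=O → ether.
  CH(COOCH3): pendant –COOCH3: carbonyl C bonded to C and –OCH3 → ester.
  CH2COOCH2: –C(=O)–O–C with C on the carbonyl side → ester.
  CH(CH2OCH3): pendant –CH2OCH3: C–O–C linkage → ether.
  CH2OCH2: C–O–C with sp³ carbons on both sides and no adjacent C=O → ether.
  CH2OCH2: C–O–C with sp³ carbons on both sides and no adjacent C=O → ether.
  CH(COOCH3): pendant –COOCH3: carbonyl C bonded to C and –OCH3 → ester.
  CH2NHCH2: C–N–C with sp³ carbons and no adjacent C=O → amine (secondary).
  CH(OCOCH3): pendant –OC(=O)CH3: an acyloxy group → ester.
  CO: –C(=O)– with carbon on both sides → ketone.
  CH(OCH3): pendant –OCH3: C–O–C with sp³ C, no adjacent C=O → ether.
  C6H4OH: –OH attached directly to an aromatic ring → phenol (not alcohol); the ring itself is an arene.
Ester appears at: CH(COOCH3), CH2COOCH2, CH(COOCH3), CH(OCOCH3) → 4.

4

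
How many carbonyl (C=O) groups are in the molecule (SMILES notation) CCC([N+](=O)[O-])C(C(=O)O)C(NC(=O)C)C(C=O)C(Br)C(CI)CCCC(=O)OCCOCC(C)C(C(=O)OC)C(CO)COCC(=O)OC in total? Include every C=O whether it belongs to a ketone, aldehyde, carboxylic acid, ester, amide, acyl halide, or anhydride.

CH(COOH): carboxylic acid, 1 C=O (running total 1).
CH(NHCOCH3): amide, 1 C=O (running total 2).
CH(CHO): aldehyde, 1 C=O (running total 3).
CH2COOCH2: ester, 1 C=O (running total 4).
CH(COOCH3): ester, 1 C=O (running total 5).
COOCH3: ester, 1 C=O (running total 6).

6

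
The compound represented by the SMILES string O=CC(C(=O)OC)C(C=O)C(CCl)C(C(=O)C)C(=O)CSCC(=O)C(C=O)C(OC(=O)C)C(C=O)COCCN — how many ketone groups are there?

3

Reading the structure from left to right:
  OHC: terminal –CHO: carbonyl C bonded to H and C → aldehyde.
  CH(COOCH3): pendant –COOCH3: carbonyl C bonded to C and –OCH3 → ester.
  CH(CHO): pendant –CHO: carbonyl C bonded to C and H → aldehyde.
  CH(CH2Cl): pendant –CH2X: halogen on sp³ carbon → alkyl halide.
  CH(COCH3): pendant –COCH3: carbonyl C bonded to two carbons → ketone.
  CO: –C(=O)– with carbon on both sides → ketone.
  CH2SCH2: C–S–C linkage → sulfide (thioether).
  CO: –C(=O)– with carbon on both sides → ketone.
  CH(CHO): pendant –CHO: carbonyl C bonded to C and H → aldehyde.
  CH(OCOCH3): pendant –OC(=O)CH3: an acyloxy group → ester.
  CH(CHO): pendant –CHO: carbonyl C bonded to C and H → aldehyde.
  CH2OCH2: C–O–C with sp³ carbons on both sides and no adjacent C=O → ether.
  CH2NH2: –NH2 on an sp³ carbon with no adjacent C=O → amine.
Ketone appears at: CH(COCH3), CO, CO → 3.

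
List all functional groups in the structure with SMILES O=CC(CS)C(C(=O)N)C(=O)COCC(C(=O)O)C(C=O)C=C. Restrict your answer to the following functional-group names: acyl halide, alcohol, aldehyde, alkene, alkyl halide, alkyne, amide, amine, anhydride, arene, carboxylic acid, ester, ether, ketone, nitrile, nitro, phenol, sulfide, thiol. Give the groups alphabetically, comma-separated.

Taking each segment in turn:
  OHC: terminal –CHO: carbonyl C bonded to H and C → aldehyde.
  CH(CH2SH): pendant –CH2SH → thiol.
  CH(CONH2): pendant –CONH2: carbonyl C bonded to C and N → amide.
  CO: –C(=O)– with carbon on both sides → ketone.
  CH2OCH2: C–O–C with sp³ carbons on both sides and no adjacent C=O → ether.
  CH(COOH): pendant –COOH: carbonyl C bonded to C and –OH → carboxylic acid.
  CH(CHO): pendant –CHO: carbonyl C bonded to C and H → aldehyde.
  CH=CH2: C=C double bond → alkene.

aldehyde, alkene, amide, carboxylic acid, ether, ketone, thiol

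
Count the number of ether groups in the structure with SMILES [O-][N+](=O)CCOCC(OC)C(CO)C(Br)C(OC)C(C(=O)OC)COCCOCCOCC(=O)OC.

6

–NO2 on carbon → nitro group.
C–O–C with sp³ carbons on both sides and no adjacent C=O → ether.
pendant –OCH3: C–O–C with sp³ C, no adjacent C=O → ether.
pendant –CH2OH on an sp³ backbone C → alcohol.
halogen on an sp³ carbon → alkyl halide.
pendant –OCH3: C–O–C with sp³ C, no adjacent C=O → ether.
pendant –COOCH3: carbonyl C bonded to C and –OCH3 → ester.
C–O–C with sp³ carbons on both sides and no adjacent C=O → ether.
C–O–C with sp³ carbons on both sides and no adjacent C=O → ether.
C–O–C with sp³ carbons on both sides and no adjacent C=O → ether.
–C(=O)OCH3: carbonyl C bonded to C and to –OCH3 → ester (not ketone + ether).
Ether appears at: CH2OCH2, CH(OCH3), CH(OCH3), CH2OCH2, CH2OCH2, CH2OCH2 → 6.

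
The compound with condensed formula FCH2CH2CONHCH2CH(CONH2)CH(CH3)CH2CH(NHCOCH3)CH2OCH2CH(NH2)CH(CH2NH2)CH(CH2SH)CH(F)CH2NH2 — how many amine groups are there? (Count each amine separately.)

halogen on an sp³ carbon → alkyl halide.
–C(=O)–N– linkage → amide (the N is not an amine).
pendant –CONH2: carbonyl C bonded to C and N → amide.
pendant –NHC(=O)CH3: N bonded to a carbonyl → amide (not amine).
C–O–C with sp³ carbons on both sides and no adjacent C=O → ether.
–NH2 on an sp³ carbon with no adjacent C=O → amine.
pendant –CH2NH2: N on sp³ C, no adjacent C=O → amine.
pendant –CH2SH → thiol.
halogen on an sp³ carbon → alkyl halide.
–NH2 on an sp³ carbon with no adjacent C=O → amine.
Amine appears at: CH(NH2), CH(CH2NH2), CH2NH2 → 3.

3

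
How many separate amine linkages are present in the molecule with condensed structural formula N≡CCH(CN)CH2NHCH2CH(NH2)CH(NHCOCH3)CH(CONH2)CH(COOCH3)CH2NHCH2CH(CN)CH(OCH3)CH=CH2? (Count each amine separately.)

3

Reading the structure from left to right:
  N≡C: N≡C–: carbon triple-bonded to nitrogen → nitrile.
  CH(CN): pendant –C≡N: nitrile.
  CH2NHCH2: C–N–C with sp³ carbons and no adjacent C=O → amine (secondary).
  CH(NH2): –NH2 on an sp³ carbon with no adjacent C=O → amine.
  CH(NHCOCH3): pendant –NHC(=O)CH3: N bonded to a carbonyl → amide (not amine).
  CH(CONH2): pendant –CONH2: carbonyl C bonded to C and N → amide.
  CH(COOCH3): pendant –COOCH3: carbonyl C bonded to C and –OCH3 → ester.
  CH2NHCH2: C–N–C with sp³ carbons and no adjacent C=O → amine (secondary).
  CH(CN): pendant –C≡N: nitrile.
  CH(OCH3): pendant –OCH3: C–O–C with sp³ C, no adjacent C=O → ether.
  CH=CH2: C=C double bond → alkene.
Amine appears at: CH2NHCH2, CH(NH2), CH2NHCH2 → 3.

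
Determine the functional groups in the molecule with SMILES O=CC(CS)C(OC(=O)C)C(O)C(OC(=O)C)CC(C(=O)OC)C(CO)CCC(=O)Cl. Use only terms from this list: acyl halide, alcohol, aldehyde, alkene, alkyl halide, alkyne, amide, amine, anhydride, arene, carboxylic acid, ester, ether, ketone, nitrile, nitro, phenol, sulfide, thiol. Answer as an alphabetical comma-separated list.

acyl halide, alcohol, aldehyde, ester, thiol

Taking each segment in turn:
  OHC: terminal –CHO: carbonyl C bonded to H and C → aldehyde.
  CH(CH2SH): pendant –CH2SH → thiol.
  CH(OCOCH3): pendant –OC(=O)CH3: an acyloxy group → ester.
  CH(OH): –OH on an sp³ carbon → alcohol (secondary).
  CH(OCOCH3): pendant –OC(=O)CH3: an acyloxy group → ester.
  CH(COOCH3): pendant –COOCH3: carbonyl C bonded to C and –OCH3 → ester.
  CH(CH2OH): pendant –CH2OH on an sp³ backbone C → alcohol.
  COCl: –C(=O)Cl: carbonyl C bonded to C and to a halogen → acyl halide (not alkyl halide).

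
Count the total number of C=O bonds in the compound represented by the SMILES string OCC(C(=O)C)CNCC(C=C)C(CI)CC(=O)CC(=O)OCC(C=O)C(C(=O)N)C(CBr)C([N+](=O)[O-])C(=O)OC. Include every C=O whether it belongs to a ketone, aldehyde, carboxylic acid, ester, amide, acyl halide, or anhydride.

CH(COCH3): ketone, 1 C=O (running total 1).
CO: ketone, 1 C=O (running total 2).
CH2COOCH2: ester, 1 C=O (running total 3).
CH(CHO): aldehyde, 1 C=O (running total 4).
CH(CONH2): amide, 1 C=O (running total 5).
COOCH3: ester, 1 C=O (running total 6).

6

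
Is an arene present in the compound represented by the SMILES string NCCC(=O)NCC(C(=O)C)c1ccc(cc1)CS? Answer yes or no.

yes

Reading the structure from left to right:
  H2NCH2: –NH2 on an sp³ carbon with no adjacent C=O → amine.
  CH2CONHCH2: –C(=O)–N– linkage → amide (the N is not an amine).
  CH(COCH3): pendant –COCH3: carbonyl C bonded to two carbons → ketone.
  C6H4: para-disubstituted benzene ring → arene.
  CH2SH: –SH on an sp³ carbon → thiol.
The C6H4 segment supplies the arene: para-disubstituted benzene ring → arene.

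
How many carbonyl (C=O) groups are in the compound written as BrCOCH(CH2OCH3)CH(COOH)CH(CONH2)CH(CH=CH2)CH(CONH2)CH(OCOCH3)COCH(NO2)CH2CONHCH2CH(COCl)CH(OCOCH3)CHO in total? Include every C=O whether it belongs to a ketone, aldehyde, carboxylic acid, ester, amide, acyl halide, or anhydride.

BrCO: acyl halide, 1 C=O (running total 1).
CH(COOH): carboxylic acid, 1 C=O (running total 2).
CH(CONH2): amide, 1 C=O (running total 3).
CH(CONH2): amide, 1 C=O (running total 4).
CH(OCOCH3): ester, 1 C=O (running total 5).
CO: ketone, 1 C=O (running total 6).
CH2CONHCH2: amide, 1 C=O (running total 7).
CH(COCl): acyl halide, 1 C=O (running total 8).
CH(OCOCH3): ester, 1 C=O (running total 9).
CHO: aldehyde, 1 C=O (running total 10).

10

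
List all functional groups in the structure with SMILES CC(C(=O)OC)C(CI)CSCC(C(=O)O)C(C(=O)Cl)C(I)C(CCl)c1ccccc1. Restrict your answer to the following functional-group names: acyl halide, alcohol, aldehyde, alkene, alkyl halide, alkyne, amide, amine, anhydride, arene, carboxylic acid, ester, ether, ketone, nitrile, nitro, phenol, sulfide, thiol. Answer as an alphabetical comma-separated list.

Reading the structure from left to right:
  CH(COOCH3): pendant –COOCH3: carbonyl C bonded to C and –OCH3 → ester.
  CH(CH2I): pendant –CH2X: halogen on sp³ carbon → alkyl halide.
  CH2SCH2: C–S–C linkage → sulfide (thioether).
  CH(COOH): pendant –COOH: carbonyl C bonded to C and –OH → carboxylic acid.
  CH(COCl): pendant –C(=O)X: carbonyl C bonded to C and halogen → acyl halide.
  CH(I): halogen on an sp³ carbon → alkyl halide.
  CH(CH2Cl): pendant –CH2X: halogen on sp³ carbon → alkyl halide.
  C6H5: –C6H5 phenyl ring → arene.

acyl halide, alkyl halide, arene, carboxylic acid, ester, sulfide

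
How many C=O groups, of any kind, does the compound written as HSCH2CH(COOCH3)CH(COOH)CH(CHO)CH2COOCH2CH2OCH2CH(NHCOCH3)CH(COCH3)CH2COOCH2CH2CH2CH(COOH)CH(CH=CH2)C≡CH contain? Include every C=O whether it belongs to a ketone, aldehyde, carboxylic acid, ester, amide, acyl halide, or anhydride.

8

CH(COOCH3): ester, 1 C=O (running total 1).
CH(COOH): carboxylic acid, 1 C=O (running total 2).
CH(CHO): aldehyde, 1 C=O (running total 3).
CH2COOCH2: ester, 1 C=O (running total 4).
CH(NHCOCH3): amide, 1 C=O (running total 5).
CH(COCH3): ketone, 1 C=O (running total 6).
CH2COOCH2: ester, 1 C=O (running total 7).
CH(COOH): carboxylic acid, 1 C=O (running total 8).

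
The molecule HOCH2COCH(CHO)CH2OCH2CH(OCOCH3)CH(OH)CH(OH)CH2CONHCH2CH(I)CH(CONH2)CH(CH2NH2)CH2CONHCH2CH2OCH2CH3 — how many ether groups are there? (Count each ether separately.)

2

Reading the structure from left to right:
  HOCH2: HO– on an sp³ carbon → alcohol.
  CO: –C(=O)– with carbon on both sides → ketone.
  CH(CHO): pendant –CHO: carbonyl C bonded to C and H → aldehyde.
  CH2OCH2: C–O–C with sp³ carbons on both sides and no adjacent C=O → ether.
  CH(OCOCH3): pendant –OC(=O)CH3: an acyloxy group → ester.
  CH(OH): –OH on an sp³ carbon → alcohol (secondary).
  CH(OH): –OH on an sp³ carbon → alcohol (secondary).
  CH2CONHCH2: –C(=O)–N– linkage → amide (the N is not an amine).
  CH(I): halogen on an sp³ carbon → alkyl halide.
  CH(CONH2): pendant –CONH2: carbonyl C bonded to C and N → amide.
  CH(CH2NH2): pendant –CH2NH2: N on sp³ C, no adjacent C=O → amine.
  CH2CONHCH2: –C(=O)–N– linkage → amide (the N is not an amine).
  CH2OCH2: C–O–C with sp³ carbons on both sides and no adjacent C=O → ether.
Ether appears at: CH2OCH2, CH2OCH2 → 2.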